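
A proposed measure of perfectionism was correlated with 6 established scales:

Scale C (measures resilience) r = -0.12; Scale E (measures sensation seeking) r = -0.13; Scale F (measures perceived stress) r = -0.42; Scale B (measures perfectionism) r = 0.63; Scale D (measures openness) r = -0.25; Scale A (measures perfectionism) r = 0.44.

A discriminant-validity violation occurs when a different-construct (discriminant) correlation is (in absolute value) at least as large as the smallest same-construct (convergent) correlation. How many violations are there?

0

Convergent (same construct = perfectionism): Scale B, Scale A.
Smallest convergent = 0.44. Discriminant |r|: 0.12, 0.13, 0.42, 0.25; count ≥ 0.44 → 0.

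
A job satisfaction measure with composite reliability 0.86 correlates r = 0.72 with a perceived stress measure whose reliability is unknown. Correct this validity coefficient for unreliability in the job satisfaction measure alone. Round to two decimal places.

0.78

Single correction: r_c = r_obs / √r_xx = 0.72 / √0.86 = 0.72 / 0.9274 ≈ 0.78.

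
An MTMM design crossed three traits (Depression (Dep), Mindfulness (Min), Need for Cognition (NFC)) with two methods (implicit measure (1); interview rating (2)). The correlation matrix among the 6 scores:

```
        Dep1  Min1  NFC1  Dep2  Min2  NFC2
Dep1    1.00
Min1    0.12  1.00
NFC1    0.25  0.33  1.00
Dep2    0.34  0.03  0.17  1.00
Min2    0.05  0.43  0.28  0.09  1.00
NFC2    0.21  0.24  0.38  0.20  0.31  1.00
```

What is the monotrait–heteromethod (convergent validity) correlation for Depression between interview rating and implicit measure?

0.34

Same trait (Dep), different methods: r(Dep2, Dep1) = 0.34.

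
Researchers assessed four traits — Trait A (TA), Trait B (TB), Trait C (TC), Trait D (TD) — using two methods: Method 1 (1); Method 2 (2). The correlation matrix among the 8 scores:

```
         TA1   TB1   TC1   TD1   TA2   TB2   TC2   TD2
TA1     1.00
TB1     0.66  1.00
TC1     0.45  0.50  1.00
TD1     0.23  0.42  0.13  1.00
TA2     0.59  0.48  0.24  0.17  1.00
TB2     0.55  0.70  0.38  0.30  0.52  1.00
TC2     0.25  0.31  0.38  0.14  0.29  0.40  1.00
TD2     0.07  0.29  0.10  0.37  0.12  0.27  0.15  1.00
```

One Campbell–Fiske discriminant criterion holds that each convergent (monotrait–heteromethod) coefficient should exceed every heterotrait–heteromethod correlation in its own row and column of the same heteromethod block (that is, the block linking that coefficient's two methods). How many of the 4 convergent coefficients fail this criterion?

Checking each validity diagonal entry against its comparison values:
TA (methods 1·2): 0.59 vs {0.55, 0.48, 0.25, 0.24, 0.07, 0.17} → pass.
TB (methods 1·2): 0.70 vs {0.48, 0.55, 0.31, 0.38, 0.29, 0.30} → pass.
TC (methods 1·2): 0.38 vs {0.24, 0.25, 0.38, 0.31, 0.10, 0.14} → fail.
TD (methods 1·2): 0.37 vs {0.17, 0.07, 0.30, 0.29, 0.14, 0.10} → pass.
1 of 4 fail.

1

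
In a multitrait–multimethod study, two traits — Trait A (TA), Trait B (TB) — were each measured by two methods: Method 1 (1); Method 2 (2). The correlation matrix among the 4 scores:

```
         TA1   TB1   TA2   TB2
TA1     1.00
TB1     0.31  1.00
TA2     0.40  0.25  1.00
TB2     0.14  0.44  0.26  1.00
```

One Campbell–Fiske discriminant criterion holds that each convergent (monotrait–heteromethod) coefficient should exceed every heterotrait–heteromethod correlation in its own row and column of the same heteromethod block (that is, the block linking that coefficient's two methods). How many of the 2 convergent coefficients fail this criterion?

0

Convergent coefficients and their comparison sets:
TA (methods 1·2): 0.40 vs {0.14, 0.25} → pass.
TB (methods 1·2): 0.44 vs {0.25, 0.14} → pass.
0 of 2 fail.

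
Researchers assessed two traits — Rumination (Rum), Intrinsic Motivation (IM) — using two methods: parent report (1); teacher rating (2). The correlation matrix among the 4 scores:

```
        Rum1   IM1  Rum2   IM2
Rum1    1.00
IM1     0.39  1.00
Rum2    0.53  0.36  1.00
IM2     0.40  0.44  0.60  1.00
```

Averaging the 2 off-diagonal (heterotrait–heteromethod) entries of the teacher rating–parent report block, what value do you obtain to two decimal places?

0.38

HTHM values (method 2 × method 1): 0.36, 0.40; mean = 0.76/2 = 0.38.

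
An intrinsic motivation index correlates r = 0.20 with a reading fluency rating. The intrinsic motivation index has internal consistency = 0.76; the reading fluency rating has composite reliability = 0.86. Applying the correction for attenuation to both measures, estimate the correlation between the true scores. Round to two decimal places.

r_true = r_obs / √(r_xx · r_yy) = 0.20 / √(0.76 × 0.86) = 0.20 / √0.6536 = 0.20 / 0.8085 ≈ 0.25.

0.25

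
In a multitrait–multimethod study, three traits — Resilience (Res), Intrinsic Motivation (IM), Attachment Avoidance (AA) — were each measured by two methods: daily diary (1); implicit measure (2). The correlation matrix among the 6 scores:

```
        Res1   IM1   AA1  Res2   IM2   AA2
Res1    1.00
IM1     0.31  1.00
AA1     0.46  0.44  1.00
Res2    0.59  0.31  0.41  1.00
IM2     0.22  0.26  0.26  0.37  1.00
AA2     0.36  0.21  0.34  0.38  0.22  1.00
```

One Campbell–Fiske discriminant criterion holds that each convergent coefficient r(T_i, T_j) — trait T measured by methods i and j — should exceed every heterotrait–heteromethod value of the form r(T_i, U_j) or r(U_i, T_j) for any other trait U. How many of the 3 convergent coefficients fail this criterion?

Convergent coefficients and their comparison sets:
Res (methods 1·2): 0.59 vs {0.22, 0.31, 0.36, 0.41} → pass.
IM (methods 1·2): 0.26 vs {0.31, 0.22, 0.21, 0.26} → fail.
AA (methods 1·2): 0.34 vs {0.41, 0.36, 0.26, 0.21} → fail.
2 of 3 fail.

2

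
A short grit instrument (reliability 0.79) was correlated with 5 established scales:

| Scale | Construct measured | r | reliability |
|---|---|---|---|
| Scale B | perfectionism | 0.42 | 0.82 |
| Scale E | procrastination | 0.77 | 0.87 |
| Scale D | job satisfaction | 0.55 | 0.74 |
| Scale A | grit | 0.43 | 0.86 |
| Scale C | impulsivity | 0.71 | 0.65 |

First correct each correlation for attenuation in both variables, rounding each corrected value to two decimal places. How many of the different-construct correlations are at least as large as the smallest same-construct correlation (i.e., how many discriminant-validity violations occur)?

4

Disattenuated r (r / √(r_scale · r_new)):
  Scale B (disc): 0.42 / √(0.82·0.79) = 0.52
  Scale E (disc): 0.77 / √(0.87·0.79) = 0.93
  Scale D (disc): 0.55 / √(0.74·0.79) = 0.72
  Scale A (conv): 0.43 / √(0.86·0.79) = 0.52
  Scale C (disc): 0.71 / √(0.65·0.79) = 0.99
Smallest convergent = 0.52. Discriminant values: 0.52, 0.93, 0.72, 0.99; count ≥ 0.52 → 4.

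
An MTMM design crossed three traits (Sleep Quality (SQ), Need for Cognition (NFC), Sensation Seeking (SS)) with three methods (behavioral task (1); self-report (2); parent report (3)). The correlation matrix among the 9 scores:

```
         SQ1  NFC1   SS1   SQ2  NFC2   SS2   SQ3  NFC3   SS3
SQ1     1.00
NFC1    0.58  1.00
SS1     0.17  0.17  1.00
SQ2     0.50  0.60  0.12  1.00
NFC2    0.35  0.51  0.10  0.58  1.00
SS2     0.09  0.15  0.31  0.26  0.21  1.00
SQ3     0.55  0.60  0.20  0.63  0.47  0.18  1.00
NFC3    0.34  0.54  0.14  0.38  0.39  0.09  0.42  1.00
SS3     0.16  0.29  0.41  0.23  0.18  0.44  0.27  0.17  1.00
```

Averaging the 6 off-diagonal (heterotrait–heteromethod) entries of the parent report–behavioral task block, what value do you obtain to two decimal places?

0.29

HTHM values (method 3 × method 1): 0.60, 0.20, 0.34, 0.14, 0.16, 0.29; mean = 1.73/6 = 0.29.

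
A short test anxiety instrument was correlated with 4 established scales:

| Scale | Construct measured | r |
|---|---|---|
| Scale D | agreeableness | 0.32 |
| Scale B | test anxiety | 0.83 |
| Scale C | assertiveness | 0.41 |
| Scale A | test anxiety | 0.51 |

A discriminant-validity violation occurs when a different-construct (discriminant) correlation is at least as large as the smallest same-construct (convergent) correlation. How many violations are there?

0

Convergent (same construct = test anxiety): Scale B, Scale A.
Smallest convergent = 0.51. Discriminant values: 0.32, 0.41; count ≥ 0.51 → 0.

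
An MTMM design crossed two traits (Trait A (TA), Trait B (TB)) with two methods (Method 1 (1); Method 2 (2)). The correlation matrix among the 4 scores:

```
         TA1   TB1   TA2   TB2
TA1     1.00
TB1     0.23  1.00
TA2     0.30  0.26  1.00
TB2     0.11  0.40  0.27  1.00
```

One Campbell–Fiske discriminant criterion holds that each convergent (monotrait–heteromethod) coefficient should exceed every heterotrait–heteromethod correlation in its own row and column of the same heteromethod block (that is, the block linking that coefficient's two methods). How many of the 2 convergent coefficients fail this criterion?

Each convergent coefficient versus the relevant comparison correlations:
TA (methods 1·2): 0.30 vs {0.11, 0.26} → pass.
TB (methods 1·2): 0.40 vs {0.26, 0.11} → pass.
0 of 2 fail.

0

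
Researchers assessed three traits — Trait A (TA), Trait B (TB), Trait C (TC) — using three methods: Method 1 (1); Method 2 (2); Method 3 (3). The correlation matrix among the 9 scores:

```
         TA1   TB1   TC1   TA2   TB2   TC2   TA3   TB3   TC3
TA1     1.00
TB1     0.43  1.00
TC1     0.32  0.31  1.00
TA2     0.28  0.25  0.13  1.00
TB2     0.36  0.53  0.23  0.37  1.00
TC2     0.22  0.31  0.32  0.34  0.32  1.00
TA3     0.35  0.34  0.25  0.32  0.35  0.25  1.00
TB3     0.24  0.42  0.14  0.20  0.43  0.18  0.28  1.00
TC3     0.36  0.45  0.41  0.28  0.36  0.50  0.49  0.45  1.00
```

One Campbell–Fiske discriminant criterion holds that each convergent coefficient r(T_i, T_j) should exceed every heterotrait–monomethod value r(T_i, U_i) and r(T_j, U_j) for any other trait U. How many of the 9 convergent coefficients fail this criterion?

Convergent coefficients and their comparison sets:
TA (methods 1·2): 0.28 vs {0.43, 0.37, 0.32, 0.34} → fail.
TA (methods 1·3): 0.35 vs {0.43, 0.28, 0.32, 0.49} → fail.
TA (methods 2·3): 0.32 vs {0.37, 0.28, 0.34, 0.49} → fail.
TB (methods 1·2): 0.53 vs {0.43, 0.37, 0.31, 0.32} → pass.
TB (methods 1·3): 0.42 vs {0.43, 0.28, 0.31, 0.45} → fail.
TB (methods 2·3): 0.43 vs {0.37, 0.28, 0.32, 0.45} → fail.
TC (methods 1·2): 0.32 vs {0.32, 0.34, 0.31, 0.32} → fail.
TC (methods 1·3): 0.41 vs {0.32, 0.49, 0.31, 0.45} → fail.
TC (methods 2·3): 0.50 vs {0.34, 0.49, 0.32, 0.45} → pass.
7 of 9 fail.

7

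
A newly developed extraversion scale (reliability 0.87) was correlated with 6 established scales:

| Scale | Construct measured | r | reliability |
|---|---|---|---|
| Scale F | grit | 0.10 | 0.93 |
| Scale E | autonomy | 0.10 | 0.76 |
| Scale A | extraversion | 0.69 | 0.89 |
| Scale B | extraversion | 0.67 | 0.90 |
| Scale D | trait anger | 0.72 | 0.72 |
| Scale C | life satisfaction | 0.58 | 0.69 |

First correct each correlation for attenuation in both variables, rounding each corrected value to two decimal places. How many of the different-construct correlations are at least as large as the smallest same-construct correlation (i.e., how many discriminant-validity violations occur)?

1

Disattenuated r (r / √(r_scale · r_new)):
  Scale F (disc): 0.10 / √(0.93·0.87) = 0.11
  Scale E (disc): 0.10 / √(0.76·0.87) = 0.12
  Scale A (conv): 0.69 / √(0.89·0.87) = 0.78
  Scale B (conv): 0.67 / √(0.90·0.87) = 0.76
  Scale D (disc): 0.72 / √(0.72·0.87) = 0.91
  Scale C (disc): 0.58 / √(0.69·0.87) = 0.75
Smallest convergent = 0.76. Discriminant values: 0.11, 0.12, 0.91, 0.75; count ≥ 0.76 → 1.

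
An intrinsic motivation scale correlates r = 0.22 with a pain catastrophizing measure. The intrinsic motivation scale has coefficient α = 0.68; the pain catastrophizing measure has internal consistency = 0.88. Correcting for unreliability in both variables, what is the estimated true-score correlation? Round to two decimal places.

0.28

r_true = r_obs / √(r_xx · r_yy) = 0.22 / √(0.68 × 0.88) = 0.22 / √0.5984 = 0.22 / 0.7736 ≈ 0.28.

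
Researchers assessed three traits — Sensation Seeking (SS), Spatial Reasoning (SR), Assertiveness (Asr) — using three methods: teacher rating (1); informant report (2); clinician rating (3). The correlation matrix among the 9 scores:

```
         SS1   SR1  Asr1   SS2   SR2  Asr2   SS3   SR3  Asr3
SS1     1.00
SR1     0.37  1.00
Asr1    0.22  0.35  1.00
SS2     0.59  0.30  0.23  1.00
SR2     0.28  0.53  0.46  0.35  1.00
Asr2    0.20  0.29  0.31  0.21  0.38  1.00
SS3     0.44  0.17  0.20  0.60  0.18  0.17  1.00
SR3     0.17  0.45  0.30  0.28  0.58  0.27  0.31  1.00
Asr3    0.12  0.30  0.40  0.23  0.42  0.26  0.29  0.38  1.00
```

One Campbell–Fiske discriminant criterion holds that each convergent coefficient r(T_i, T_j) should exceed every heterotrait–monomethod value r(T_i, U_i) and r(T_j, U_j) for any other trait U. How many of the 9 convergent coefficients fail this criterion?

Checking each validity diagonal entry against its comparison values:
SS (methods 1·2): 0.59 vs {0.37, 0.35, 0.22, 0.21} → pass.
SS (methods 1·3): 0.44 vs {0.37, 0.31, 0.22, 0.29} → pass.
SS (methods 2·3): 0.60 vs {0.35, 0.31, 0.21, 0.29} → pass.
SR (methods 1·2): 0.53 vs {0.37, 0.35, 0.35, 0.38} → pass.
SR (methods 1·3): 0.45 vs {0.37, 0.31, 0.35, 0.38} → pass.
SR (methods 2·3): 0.58 vs {0.35, 0.31, 0.38, 0.38} → pass.
Asr (methods 1·2): 0.31 vs {0.22, 0.21, 0.35, 0.38} → fail.
Asr (methods 1·3): 0.40 vs {0.22, 0.29, 0.35, 0.38} → pass.
Asr (methods 2·3): 0.26 vs {0.21, 0.29, 0.38, 0.38} → fail.
2 of 9 fail.

2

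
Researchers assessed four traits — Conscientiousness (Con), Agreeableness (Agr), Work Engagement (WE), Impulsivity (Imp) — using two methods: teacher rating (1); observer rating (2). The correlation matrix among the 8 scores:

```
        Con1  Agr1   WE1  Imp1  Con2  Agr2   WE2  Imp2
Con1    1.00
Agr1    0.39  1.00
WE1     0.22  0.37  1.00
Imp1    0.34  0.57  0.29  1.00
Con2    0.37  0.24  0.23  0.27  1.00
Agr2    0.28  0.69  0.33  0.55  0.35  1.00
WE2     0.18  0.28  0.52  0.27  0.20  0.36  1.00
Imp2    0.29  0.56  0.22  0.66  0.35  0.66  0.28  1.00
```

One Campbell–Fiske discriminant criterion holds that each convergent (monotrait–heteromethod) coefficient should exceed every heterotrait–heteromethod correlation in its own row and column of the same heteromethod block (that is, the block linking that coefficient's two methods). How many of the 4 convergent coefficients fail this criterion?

0

Convergent coefficients and their comparison sets:
Con (methods 1·2): 0.37 vs {0.28, 0.24, 0.18, 0.23, 0.29, 0.27} → pass.
Agr (methods 1·2): 0.69 vs {0.24, 0.28, 0.28, 0.33, 0.56, 0.55} → pass.
WE (methods 1·2): 0.52 vs {0.23, 0.18, 0.33, 0.28, 0.22, 0.27} → pass.
Imp (methods 1·2): 0.66 vs {0.27, 0.29, 0.55, 0.56, 0.27, 0.22} → pass.
0 of 4 fail.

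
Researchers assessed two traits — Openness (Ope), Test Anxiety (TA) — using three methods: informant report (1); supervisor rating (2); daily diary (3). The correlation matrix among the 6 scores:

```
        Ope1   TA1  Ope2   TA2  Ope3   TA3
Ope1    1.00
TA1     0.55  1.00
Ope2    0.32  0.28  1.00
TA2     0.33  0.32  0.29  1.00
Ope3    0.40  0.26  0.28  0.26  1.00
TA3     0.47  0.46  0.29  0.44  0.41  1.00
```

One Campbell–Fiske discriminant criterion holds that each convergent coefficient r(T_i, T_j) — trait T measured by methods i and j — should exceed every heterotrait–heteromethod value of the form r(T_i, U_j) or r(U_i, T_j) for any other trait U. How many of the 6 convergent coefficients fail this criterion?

5

Convergent coefficients and their comparison sets:
Ope (methods 1·2): 0.32 vs {0.33, 0.28} → fail.
Ope (methods 1·3): 0.40 vs {0.47, 0.26} → fail.
Ope (methods 2·3): 0.28 vs {0.29, 0.26} → fail.
TA (methods 1·2): 0.32 vs {0.28, 0.33} → fail.
TA (methods 1·3): 0.46 vs {0.26, 0.47} → fail.
TA (methods 2·3): 0.44 vs {0.26, 0.29} → pass.
5 of 6 fail.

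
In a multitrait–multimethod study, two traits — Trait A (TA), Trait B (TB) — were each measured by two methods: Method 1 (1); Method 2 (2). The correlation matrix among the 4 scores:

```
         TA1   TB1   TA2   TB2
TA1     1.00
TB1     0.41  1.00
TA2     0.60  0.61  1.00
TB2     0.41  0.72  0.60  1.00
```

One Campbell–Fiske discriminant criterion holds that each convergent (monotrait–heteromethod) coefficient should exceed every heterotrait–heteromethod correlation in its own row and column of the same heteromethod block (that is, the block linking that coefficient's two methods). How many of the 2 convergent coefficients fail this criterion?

Convergent coefficients and their comparison sets:
TA (methods 1·2): 0.60 vs {0.41, 0.61} → fail.
TB (methods 1·2): 0.72 vs {0.61, 0.41} → pass.
1 of 2 fail.

1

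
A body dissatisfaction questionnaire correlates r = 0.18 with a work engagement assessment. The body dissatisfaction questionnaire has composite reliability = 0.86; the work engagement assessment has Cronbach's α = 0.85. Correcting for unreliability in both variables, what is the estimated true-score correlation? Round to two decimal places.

r_true = r_obs / √(r_xx · r_yy) = 0.18 / √(0.86 × 0.85) = 0.18 / √0.7310 = 0.18 / 0.8550 ≈ 0.21.

0.21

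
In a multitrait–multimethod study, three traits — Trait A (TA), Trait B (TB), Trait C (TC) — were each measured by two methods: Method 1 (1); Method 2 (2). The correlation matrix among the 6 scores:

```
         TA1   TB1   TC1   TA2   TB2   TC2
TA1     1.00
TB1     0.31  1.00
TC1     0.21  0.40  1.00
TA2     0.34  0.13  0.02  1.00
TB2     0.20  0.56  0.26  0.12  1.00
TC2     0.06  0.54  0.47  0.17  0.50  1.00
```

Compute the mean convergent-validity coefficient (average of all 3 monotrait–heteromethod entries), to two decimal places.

Convergent values: 0.34, 0.56, 0.47; mean = 1.37/3 = 0.46.

0.46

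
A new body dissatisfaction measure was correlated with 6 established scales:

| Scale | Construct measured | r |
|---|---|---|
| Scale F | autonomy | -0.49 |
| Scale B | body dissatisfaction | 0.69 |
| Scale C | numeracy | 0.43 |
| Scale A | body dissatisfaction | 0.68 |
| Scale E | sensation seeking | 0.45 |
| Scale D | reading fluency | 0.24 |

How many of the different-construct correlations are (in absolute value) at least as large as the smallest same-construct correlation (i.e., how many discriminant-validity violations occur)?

Convergent (same construct = body dissatisfaction): Scale B, Scale A.
Smallest convergent = 0.68. Discriminant |r|: 0.49, 0.43, 0.45, 0.24; count ≥ 0.68 → 0.

0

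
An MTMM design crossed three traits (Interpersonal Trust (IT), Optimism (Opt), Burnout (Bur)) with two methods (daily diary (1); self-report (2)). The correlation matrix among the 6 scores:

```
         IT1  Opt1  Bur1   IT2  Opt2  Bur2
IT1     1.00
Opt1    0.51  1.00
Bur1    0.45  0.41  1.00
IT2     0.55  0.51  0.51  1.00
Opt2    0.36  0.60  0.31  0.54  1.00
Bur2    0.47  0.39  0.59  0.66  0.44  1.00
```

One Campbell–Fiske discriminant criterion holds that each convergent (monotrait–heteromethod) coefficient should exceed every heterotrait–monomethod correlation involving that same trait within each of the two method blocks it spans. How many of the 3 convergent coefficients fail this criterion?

2

Convergent coefficients and their comparison sets:
IT (methods 1·2): 0.55 vs {0.51, 0.54, 0.45, 0.66} → fail.
Opt (methods 1·2): 0.60 vs {0.51, 0.54, 0.41, 0.44} → pass.
Bur (methods 1·2): 0.59 vs {0.45, 0.66, 0.41, 0.44} → fail.
2 of 3 fail.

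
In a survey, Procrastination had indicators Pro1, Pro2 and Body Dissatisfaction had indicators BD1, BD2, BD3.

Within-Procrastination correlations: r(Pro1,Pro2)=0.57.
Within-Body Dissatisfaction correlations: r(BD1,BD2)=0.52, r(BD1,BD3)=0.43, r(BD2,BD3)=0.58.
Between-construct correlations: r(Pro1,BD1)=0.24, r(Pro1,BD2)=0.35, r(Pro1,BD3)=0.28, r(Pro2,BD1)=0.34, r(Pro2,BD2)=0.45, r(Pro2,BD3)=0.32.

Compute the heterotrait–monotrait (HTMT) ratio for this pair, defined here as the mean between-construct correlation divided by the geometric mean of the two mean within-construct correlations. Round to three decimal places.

Between-construct mean = 1.98/6 = 0.3300.
Mean within-Pro = 0.57/1 = 0.5700; mean within-BD = 1.53/3 = 0.5100.
Geometric mean = √(0.5700 × 0.5100) = 0.5392.
HTMT = 0.3300 / 0.5392 = 0.612.

0.612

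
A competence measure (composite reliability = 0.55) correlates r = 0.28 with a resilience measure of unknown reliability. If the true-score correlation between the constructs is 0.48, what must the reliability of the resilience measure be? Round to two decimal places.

r_true = r_obs / √(r_xx · r_yy) ⇒ 0.48 = 0.28 / √(0.55 · r_yy).
√(0.55 · r_yy) = 0.28 / 0.48 = 0.5833; 0.55 · r_yy = 0.3402; r_yy = 0.3402 / 0.55 ≈ 0.62.

0.62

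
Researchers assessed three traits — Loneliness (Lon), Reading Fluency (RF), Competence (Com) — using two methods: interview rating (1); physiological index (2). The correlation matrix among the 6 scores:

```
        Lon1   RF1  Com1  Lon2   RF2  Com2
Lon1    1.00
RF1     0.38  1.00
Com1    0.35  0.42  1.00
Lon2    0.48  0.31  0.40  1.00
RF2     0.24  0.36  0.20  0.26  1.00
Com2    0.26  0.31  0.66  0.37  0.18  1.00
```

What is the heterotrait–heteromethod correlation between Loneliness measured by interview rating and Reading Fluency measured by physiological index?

0.24

Different traits and methods: r(Lon1, RF2) = 0.24.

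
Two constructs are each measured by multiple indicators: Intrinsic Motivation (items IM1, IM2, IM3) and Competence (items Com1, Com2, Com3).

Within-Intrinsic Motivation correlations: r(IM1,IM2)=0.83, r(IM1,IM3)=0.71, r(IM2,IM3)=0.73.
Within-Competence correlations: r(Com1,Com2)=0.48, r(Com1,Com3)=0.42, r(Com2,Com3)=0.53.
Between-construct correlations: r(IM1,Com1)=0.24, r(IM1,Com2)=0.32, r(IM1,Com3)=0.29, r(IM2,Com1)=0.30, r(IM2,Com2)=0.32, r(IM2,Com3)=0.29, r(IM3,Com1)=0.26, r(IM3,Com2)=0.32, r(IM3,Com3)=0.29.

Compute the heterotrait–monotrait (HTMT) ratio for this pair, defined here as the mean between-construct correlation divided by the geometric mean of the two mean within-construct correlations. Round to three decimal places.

0.487

Between-construct mean = 2.63/9 = 0.2922.
Mean within-IM = 2.27/3 = 0.7567; mean within-Com = 1.43/3 = 0.4767.
Geometric mean = √(0.7567 × 0.4767) = 0.6006.
HTMT = 0.2922 / 0.6006 = 0.487.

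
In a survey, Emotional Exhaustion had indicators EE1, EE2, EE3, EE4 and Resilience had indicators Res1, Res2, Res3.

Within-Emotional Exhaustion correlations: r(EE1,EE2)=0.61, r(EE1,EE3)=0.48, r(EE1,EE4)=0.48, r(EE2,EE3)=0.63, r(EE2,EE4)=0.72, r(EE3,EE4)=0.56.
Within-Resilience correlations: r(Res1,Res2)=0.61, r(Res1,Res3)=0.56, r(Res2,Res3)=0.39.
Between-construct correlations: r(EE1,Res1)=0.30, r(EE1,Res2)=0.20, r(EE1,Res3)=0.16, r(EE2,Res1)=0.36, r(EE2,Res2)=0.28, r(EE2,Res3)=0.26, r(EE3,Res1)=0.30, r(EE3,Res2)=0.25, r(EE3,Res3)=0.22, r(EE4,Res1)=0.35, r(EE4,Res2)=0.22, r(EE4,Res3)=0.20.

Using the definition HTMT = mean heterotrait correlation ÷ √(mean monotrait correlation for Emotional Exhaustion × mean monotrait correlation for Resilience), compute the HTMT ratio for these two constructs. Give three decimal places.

Mean heterotrait r = 3.10/12 = 0.2583.
Mean within-EE = 3.48/6 = 0.5800; mean within-Res = 1.56/3 = 0.5200.
Geometric mean = √(0.5800 × 0.5200) = 0.5492.
HTMT = 0.2583 / 0.5492 = 0.470.

0.470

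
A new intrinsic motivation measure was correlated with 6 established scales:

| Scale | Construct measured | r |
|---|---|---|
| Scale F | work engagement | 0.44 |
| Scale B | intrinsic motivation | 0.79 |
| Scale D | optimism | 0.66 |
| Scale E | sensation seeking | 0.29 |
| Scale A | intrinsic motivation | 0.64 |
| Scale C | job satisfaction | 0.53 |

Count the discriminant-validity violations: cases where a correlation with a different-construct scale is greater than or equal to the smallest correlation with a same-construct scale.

Convergent (same construct = intrinsic motivation): Scale B, Scale A.
Smallest convergent = 0.64. Discriminant values: 0.44, 0.66, 0.29, 0.53; count ≥ 0.64 → 1.

1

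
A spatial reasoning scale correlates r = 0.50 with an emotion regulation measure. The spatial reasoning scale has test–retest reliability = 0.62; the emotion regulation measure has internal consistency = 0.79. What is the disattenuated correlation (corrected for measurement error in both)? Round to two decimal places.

0.71

r_true = r_obs / √(r_xx · r_yy) = 0.50 / √(0.62 × 0.79) = 0.50 / √0.4898 = 0.50 / 0.6999 ≈ 0.71.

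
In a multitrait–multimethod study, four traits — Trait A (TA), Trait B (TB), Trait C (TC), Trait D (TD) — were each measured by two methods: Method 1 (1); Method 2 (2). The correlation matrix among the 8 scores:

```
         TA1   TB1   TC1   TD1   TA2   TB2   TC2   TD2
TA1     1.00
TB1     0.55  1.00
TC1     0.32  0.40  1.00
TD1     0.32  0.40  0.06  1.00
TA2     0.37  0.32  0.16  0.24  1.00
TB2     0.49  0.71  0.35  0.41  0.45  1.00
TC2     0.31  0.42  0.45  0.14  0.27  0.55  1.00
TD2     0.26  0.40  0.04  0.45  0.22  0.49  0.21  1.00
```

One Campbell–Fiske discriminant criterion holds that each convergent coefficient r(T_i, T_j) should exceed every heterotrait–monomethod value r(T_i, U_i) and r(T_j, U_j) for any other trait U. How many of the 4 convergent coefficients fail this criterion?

Convergent coefficients and their comparison sets:
TA (methods 1·2): 0.37 vs {0.55, 0.45, 0.32, 0.27, 0.32, 0.22} → fail.
TB (methods 1·2): 0.71 vs {0.55, 0.45, 0.40, 0.55, 0.40, 0.49} → pass.
TC (methods 1·2): 0.45 vs {0.32, 0.27, 0.40, 0.55, 0.06, 0.21} → fail.
TD (methods 1·2): 0.45 vs {0.32, 0.22, 0.40, 0.49, 0.06, 0.21} → fail.
3 of 4 fail.

3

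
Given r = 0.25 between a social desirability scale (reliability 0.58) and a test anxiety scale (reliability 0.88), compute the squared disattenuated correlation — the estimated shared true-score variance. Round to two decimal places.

Disattenuated r = 0.25 / √(0.58 × 0.88) = 0.25 / 0.7144 = 0.3499.
Shared true-score variance = 0.3499² = 0.1224 ≈ 0.12.

0.12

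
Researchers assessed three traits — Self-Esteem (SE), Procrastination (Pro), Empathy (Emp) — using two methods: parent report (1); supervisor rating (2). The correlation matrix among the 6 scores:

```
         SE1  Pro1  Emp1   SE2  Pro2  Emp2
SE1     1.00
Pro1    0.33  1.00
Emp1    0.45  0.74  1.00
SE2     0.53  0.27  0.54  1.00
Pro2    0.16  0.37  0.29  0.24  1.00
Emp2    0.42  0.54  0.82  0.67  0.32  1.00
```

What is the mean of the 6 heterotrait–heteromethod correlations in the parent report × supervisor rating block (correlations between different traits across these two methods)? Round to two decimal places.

HTHM values (method 1 × method 2): 0.16, 0.42, 0.27, 0.54, 0.54, 0.29; mean = 2.22/6 = 0.37.

0.37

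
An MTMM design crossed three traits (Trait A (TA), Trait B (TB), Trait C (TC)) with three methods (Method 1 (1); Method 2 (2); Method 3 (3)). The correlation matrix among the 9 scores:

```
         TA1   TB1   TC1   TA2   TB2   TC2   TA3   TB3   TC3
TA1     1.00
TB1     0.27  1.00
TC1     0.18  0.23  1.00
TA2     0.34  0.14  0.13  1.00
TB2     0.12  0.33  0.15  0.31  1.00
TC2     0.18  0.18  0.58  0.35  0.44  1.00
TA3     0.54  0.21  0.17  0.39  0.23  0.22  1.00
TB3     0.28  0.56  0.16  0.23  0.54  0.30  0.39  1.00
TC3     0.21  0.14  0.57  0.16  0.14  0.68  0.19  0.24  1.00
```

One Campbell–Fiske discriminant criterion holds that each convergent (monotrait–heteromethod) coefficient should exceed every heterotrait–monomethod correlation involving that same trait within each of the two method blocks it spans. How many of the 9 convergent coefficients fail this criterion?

Checking each validity diagonal entry against its comparison values:
TA (methods 1·2): 0.34 vs {0.27, 0.31, 0.18, 0.35} → fail.
TA (methods 1·3): 0.54 vs {0.27, 0.39, 0.18, 0.19} → pass.
TA (methods 2·3): 0.39 vs {0.31, 0.39, 0.35, 0.19} → fail.
TB (methods 1·2): 0.33 vs {0.27, 0.31, 0.23, 0.44} → fail.
TB (methods 1·3): 0.56 vs {0.27, 0.39, 0.23, 0.24} → pass.
TB (methods 2·3): 0.54 vs {0.31, 0.39, 0.44, 0.24} → pass.
TC (methods 1·2): 0.58 vs {0.18, 0.35, 0.23, 0.44} → pass.
TC (methods 1·3): 0.57 vs {0.18, 0.19, 0.23, 0.24} → pass.
TC (methods 2·3): 0.68 vs {0.35, 0.19, 0.44, 0.24} → pass.
3 of 9 fail.

3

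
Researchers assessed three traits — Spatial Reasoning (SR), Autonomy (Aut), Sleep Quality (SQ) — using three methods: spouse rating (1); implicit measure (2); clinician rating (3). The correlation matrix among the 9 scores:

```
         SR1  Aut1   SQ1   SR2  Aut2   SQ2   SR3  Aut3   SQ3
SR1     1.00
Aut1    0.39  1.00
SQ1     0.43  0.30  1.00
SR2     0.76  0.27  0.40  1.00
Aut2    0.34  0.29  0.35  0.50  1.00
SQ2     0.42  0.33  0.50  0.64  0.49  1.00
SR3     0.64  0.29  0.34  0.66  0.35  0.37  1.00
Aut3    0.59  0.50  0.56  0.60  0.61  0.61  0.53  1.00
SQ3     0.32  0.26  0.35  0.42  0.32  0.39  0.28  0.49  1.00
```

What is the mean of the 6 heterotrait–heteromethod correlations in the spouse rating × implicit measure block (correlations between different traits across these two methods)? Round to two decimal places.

0.35

HTHM values (method 1 × method 2): 0.34, 0.42, 0.27, 0.33, 0.40, 0.35; mean = 2.11/6 = 0.35.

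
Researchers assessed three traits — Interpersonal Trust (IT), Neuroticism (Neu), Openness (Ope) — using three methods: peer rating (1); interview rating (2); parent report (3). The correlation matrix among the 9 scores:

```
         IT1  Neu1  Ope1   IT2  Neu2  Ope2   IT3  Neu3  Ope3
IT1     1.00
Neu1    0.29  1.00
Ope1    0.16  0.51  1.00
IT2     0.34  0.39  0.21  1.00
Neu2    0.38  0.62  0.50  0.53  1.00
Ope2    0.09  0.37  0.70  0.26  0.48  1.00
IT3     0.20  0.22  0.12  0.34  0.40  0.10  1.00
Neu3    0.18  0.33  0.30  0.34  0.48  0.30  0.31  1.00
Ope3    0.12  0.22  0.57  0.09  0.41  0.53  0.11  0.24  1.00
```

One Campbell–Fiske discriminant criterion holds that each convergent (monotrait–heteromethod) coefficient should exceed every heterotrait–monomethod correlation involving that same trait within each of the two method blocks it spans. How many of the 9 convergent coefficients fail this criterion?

5

Each convergent coefficient versus the relevant comparison correlations:
IT (methods 1·2): 0.34 vs {0.29, 0.53, 0.16, 0.26} → fail.
IT (methods 1·3): 0.20 vs {0.29, 0.31, 0.16, 0.11} → fail.
IT (methods 2·3): 0.34 vs {0.53, 0.31, 0.26, 0.11} → fail.
Neu (methods 1·2): 0.62 vs {0.29, 0.53, 0.51, 0.48} → pass.
Neu (methods 1·3): 0.33 vs {0.29, 0.31, 0.51, 0.24} → fail.
Neu (methods 2·3): 0.48 vs {0.53, 0.31, 0.48, 0.24} → fail.
Ope (methods 1·2): 0.70 vs {0.16, 0.26, 0.51, 0.48} → pass.
Ope (methods 1·3): 0.57 vs {0.16, 0.11, 0.51, 0.24} → pass.
Ope (methods 2·3): 0.53 vs {0.26, 0.11, 0.48, 0.24} → pass.
5 of 9 fail.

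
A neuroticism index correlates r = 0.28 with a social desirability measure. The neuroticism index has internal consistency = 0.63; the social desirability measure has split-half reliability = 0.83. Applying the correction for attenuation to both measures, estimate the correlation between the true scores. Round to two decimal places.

r_true = r_obs / √(r_xx · r_yy) = 0.28 / √(0.63 × 0.83) = 0.28 / √0.5229 = 0.28 / 0.7231 ≈ 0.39.

0.39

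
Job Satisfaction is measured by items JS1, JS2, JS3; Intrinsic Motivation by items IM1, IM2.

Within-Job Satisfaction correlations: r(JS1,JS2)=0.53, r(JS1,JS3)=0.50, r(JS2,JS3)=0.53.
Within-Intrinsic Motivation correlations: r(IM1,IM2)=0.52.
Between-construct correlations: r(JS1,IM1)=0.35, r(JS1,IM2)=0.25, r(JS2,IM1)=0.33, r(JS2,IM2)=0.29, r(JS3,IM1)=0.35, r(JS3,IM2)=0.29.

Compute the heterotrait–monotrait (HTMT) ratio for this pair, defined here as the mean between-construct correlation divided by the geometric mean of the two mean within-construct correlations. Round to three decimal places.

0.596

Between-construct mean = 1.86/6 = 0.3100.
Mean within-JS = 1.56/3 = 0.5200; mean within-IM = 0.52/1 = 0.5200.
Geometric mean = √(0.5200 × 0.5200) = 0.5200.
HTMT = 0.3100 / 0.5200 = 0.596.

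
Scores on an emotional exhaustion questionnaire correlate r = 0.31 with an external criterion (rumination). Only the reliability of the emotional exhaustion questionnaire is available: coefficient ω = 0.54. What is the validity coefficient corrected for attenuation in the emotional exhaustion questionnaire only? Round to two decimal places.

Single correction: r_c = r_obs / √r_xx = 0.31 / √0.54 = 0.31 / 0.7348 ≈ 0.42.

0.42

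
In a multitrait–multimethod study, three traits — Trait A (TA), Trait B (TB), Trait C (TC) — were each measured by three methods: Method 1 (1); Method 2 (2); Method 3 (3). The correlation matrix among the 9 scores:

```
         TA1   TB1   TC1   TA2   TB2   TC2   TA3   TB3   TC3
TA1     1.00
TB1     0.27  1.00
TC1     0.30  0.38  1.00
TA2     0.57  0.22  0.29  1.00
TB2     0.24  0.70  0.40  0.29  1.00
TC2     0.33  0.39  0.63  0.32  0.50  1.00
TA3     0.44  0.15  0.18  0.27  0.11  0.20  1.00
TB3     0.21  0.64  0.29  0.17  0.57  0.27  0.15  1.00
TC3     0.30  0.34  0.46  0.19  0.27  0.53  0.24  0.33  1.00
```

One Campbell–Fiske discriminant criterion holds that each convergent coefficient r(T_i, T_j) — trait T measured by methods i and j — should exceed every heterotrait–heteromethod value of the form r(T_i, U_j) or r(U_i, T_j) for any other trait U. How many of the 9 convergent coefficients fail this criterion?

Checking each validity diagonal entry against its comparison values:
TA (methods 1·2): 0.57 vs {0.24, 0.22, 0.33, 0.29} → pass.
TA (methods 1·3): 0.44 vs {0.21, 0.15, 0.30, 0.18} → pass.
TA (methods 2·3): 0.27 vs {0.17, 0.11, 0.19, 0.20} → pass.
TB (methods 1·2): 0.70 vs {0.22, 0.24, 0.39, 0.40} → pass.
TB (methods 1·3): 0.64 vs {0.15, 0.21, 0.34, 0.29} → pass.
TB (methods 2·3): 0.57 vs {0.11, 0.17, 0.27, 0.27} → pass.
TC (methods 1·2): 0.63 vs {0.29, 0.33, 0.40, 0.39} → pass.
TC (methods 1·3): 0.46 vs {0.18, 0.30, 0.29, 0.34} → pass.
TC (methods 2·3): 0.53 vs {0.20, 0.19, 0.27, 0.27} → pass.
0 of 9 fail.

0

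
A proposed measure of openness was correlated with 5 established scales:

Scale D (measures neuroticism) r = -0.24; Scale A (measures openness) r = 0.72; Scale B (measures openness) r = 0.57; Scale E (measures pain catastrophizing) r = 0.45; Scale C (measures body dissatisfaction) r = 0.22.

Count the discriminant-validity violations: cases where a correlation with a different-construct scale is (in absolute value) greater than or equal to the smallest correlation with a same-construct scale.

0

Convergent (same construct = openness): Scale A, Scale B.
Smallest convergent = 0.57. Discriminant |r|: 0.24, 0.45, 0.22; count ≥ 0.57 → 0.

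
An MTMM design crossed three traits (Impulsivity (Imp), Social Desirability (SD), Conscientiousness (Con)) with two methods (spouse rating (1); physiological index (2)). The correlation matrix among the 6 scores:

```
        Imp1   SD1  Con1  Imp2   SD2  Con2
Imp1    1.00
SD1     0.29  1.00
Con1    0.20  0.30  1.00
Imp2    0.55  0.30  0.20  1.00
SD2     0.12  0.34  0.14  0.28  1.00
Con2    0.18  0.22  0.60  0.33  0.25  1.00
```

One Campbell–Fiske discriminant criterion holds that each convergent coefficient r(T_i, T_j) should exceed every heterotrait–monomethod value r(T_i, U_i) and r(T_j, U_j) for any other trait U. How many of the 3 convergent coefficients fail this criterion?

Checking each validity diagonal entry against its comparison values:
Imp (methods 1·2): 0.55 vs {0.29, 0.28, 0.20, 0.33} → pass.
SD (methods 1·2): 0.34 vs {0.29, 0.28, 0.30, 0.25} → pass.
Con (methods 1·2): 0.60 vs {0.20, 0.33, 0.30, 0.25} → pass.
0 of 3 fail.

0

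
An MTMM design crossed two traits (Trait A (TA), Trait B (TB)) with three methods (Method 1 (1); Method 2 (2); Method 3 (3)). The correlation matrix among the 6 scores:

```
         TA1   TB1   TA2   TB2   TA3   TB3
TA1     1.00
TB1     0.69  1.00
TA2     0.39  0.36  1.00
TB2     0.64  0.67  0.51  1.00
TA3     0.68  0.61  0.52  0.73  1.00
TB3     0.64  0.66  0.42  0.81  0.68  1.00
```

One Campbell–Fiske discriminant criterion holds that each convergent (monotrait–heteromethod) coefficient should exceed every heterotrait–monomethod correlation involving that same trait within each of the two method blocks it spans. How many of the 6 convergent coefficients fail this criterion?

5

Convergent coefficients and their comparison sets:
TA (methods 1·2): 0.39 vs {0.69, 0.51} → fail.
TA (methods 1·3): 0.68 vs {0.69, 0.68} → fail.
TA (methods 2·3): 0.52 vs {0.51, 0.68} → fail.
TB (methods 1·2): 0.67 vs {0.69, 0.51} → fail.
TB (methods 1·3): 0.66 vs {0.69, 0.68} → fail.
TB (methods 2·3): 0.81 vs {0.51, 0.68} → pass.
5 of 6 fail.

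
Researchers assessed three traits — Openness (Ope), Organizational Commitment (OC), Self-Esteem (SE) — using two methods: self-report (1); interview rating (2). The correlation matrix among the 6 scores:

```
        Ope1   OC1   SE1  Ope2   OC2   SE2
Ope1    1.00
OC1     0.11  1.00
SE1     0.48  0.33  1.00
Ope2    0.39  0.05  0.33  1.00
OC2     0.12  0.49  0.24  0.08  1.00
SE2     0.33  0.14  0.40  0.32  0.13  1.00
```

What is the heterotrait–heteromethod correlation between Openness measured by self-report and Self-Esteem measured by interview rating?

0.33

Different traits and methods: r(Ope1, SE2) = 0.33.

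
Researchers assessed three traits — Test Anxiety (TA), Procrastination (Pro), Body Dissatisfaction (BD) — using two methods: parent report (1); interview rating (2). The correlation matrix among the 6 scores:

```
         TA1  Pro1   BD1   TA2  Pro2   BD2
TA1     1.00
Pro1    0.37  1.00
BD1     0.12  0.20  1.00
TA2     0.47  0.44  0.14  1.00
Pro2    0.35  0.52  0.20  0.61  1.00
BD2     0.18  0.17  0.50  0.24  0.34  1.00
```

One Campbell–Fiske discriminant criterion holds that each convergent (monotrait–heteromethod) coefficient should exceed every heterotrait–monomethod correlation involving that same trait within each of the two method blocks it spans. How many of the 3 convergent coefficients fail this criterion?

2

Each convergent coefficient versus the relevant comparison correlations:
TA (methods 1·2): 0.47 vs {0.37, 0.61, 0.12, 0.24} → fail.
Pro (methods 1·2): 0.52 vs {0.37, 0.61, 0.20, 0.34} → fail.
BD (methods 1·2): 0.50 vs {0.12, 0.24, 0.20, 0.34} → pass.
2 of 3 fail.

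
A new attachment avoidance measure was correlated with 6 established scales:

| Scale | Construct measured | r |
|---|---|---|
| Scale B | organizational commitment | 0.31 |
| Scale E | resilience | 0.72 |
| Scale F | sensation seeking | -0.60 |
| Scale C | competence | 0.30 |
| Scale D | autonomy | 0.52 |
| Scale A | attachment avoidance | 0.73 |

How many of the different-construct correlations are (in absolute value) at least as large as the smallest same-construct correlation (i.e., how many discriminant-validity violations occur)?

Convergent (same construct = attachment avoidance): Scale A.
Smallest convergent = 0.73. Discriminant |r|: 0.31, 0.72, 0.60, 0.30, 0.52; count ≥ 0.73 → 0.

0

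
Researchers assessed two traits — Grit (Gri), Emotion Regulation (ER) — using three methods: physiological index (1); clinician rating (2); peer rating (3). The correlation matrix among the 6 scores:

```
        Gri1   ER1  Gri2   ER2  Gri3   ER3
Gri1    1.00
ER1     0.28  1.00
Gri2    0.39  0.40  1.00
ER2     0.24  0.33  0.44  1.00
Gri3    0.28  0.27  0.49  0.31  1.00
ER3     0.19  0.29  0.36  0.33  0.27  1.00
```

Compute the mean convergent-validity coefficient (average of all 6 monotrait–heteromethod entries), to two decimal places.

Convergent values: 0.39, 0.28, 0.49, 0.33, 0.29, 0.33; mean = 2.11/6 = 0.35.

0.35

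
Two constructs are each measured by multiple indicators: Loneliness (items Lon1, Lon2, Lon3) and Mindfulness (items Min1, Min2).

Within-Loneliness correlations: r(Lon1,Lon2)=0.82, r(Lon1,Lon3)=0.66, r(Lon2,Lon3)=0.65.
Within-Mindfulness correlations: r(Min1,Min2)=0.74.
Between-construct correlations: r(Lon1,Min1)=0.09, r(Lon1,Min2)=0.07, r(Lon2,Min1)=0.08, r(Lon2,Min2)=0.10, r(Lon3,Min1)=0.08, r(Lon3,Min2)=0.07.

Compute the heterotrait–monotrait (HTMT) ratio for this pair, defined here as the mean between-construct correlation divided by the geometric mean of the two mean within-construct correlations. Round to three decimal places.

0.113

Between-construct mean = 0.49/6 = 0.0817.
Mean within-Lon = 2.13/3 = 0.7100; mean within-Min = 0.74/1 = 0.7400.
Geometric mean = √(0.7100 × 0.7400) = 0.7248.
HTMT = 0.0817 / 0.7248 = 0.113.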